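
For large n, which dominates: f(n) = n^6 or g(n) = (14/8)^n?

g(n) = (14/8)^n grows faster: (14/8)^n is exponential with base 14/8 > 1, dominating every polynomial.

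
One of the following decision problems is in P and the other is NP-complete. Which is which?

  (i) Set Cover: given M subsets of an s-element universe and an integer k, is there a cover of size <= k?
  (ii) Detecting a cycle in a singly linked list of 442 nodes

(i) is NP-complete: one of Karp's 21 NP-complete problems (with k part of the input).
(ii) is P: Floyd's tortoise-and-hare runs in O(n) time, O(1) space.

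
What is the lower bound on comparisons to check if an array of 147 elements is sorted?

To verify 147 elements are sorted, we must compare each consecutive pair. Skipping any pair allows an adversary to swap them. Therefore 146 comparisons are necessary and sufficient.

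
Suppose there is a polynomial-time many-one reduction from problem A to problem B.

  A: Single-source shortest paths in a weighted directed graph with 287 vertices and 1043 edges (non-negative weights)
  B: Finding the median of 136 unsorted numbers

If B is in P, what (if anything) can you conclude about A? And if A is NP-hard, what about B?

A poly-time reduction A <=_p B means any A-instance can be transformed to a B-instance in poly time.
If B is in P: compose the reduction with B's poly-time algorithm to solve A in poly time, so A is in P.
If A is NP-hard: every NP problem reduces to A, which reduces to B; composing reductions, every NP problem reduces to B, so B is NP-hard.
(Here in fact A is P and B is P.)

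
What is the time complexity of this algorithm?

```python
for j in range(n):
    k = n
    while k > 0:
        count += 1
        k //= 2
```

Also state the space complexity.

Time complexity: O(n log n).
Space complexity: O(1).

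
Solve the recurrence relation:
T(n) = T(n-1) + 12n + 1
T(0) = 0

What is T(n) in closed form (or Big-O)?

Dominant term in sum is 12*sum(i, i=1..n) = 12*n*(n+1)/2 = O(n^2).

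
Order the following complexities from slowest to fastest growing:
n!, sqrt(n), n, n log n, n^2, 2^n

Ordered by growth rate: sqrt(n) < n < n log n < n^2 < 2^n < n!.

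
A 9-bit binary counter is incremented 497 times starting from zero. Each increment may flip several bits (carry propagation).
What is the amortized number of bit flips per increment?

Bit i flips on every 2^i-th increment, so over 497 increments bit i flips floor(497/2^i) times. Summing over i: total flips < 2 * 497. Amortized: < 2 = O(1) per increment.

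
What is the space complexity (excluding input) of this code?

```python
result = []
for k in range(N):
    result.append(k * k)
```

Space complexity: O(n).
Auxiliary storage grows linearly with the input size n in the worst case.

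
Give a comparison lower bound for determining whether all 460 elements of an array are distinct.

In the algebraic decision-tree model, the YES region for element distinctness on 460 elements has 460! connected components (one per ordering). Ben-Or's theorem then gives a lower bound of Omega(log(n!)) = Omega(n log n).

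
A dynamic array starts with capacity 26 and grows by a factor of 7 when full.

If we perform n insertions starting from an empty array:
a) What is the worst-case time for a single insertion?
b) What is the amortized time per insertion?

(a) Worst-case single insertion: O(n) -- when the array is full at capacity c, the resize copies all c elements, and c can be Theta(n).
(b) Resizes happen at sizes 26, 182, 1274, ... Total copy cost for n insertions: 26 + 182 + ... = O(n) (geometric series with ratio 1/7). Amortized cost per insertion: O(n)/n = O(1).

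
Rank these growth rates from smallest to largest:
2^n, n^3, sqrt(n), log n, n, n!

Ordered by growth rate: log n < sqrt(n) < n < n^3 < 2^n < n!.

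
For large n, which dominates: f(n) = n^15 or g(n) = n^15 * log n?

g(n) = n^15 * log n grows faster: extra log n factor -> infinity.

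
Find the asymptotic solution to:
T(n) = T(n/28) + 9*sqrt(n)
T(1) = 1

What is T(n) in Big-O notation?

Each level contributes sqrt(n/28^k). Geometric series with ratio 1/sqrt(28) < 1 sums to O(sqrt(n)).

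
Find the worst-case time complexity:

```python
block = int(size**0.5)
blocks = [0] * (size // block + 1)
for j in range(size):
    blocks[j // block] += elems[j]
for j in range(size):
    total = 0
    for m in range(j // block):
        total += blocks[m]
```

Time complexity: O(n * sqrt(n)).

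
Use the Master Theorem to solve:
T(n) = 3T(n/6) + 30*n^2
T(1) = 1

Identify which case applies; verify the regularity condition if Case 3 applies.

a=3, b=6, f(n)=30*n^2.
log_6(3) = 0.6131 < 2.
f(n) = Omega(n^(0.6131+epsilon)) for some epsilon > 0, so Case 3 is the candidate.
Regularity: a*f(n/b) = 3*30*(n/6)^2 = (3/36)*30*n^2 <= c*f(n) with c = 3/36 < 1. Satisfied.
Case 3: T(n) = Theta(n^2).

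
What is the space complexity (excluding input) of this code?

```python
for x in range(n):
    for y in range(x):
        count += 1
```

Space complexity: O(1).
Only a constant amount of auxiliary storage is used; nothing grows with n.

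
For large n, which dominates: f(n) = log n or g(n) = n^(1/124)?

g(n) = n^(1/124) grows faster: any positive power of n dominates log n.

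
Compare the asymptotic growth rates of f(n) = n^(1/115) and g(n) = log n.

f(n) = n^(1/115) grows faster: any positive power of n dominates log n.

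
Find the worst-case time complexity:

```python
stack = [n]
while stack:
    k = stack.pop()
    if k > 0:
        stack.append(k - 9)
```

Time complexity: O(n).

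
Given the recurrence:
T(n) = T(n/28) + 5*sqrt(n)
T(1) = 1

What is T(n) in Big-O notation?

Each level contributes sqrt(n/28^k). Geometric series with ratio 1/sqrt(28) < 1 sums to O(sqrt(n)).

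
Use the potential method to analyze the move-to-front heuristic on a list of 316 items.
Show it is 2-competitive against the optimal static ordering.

Let Phi = number of inversions between the MTF list and the optimal static list (0 <= Phi <= C(316,2)). Accessing an element at MTF position k and optimal position j: the move-to-front destroys all k-1 inversions in front of it that are not in front in optimal (>= k-j of them) and creates at most j-1 new ones. Amortized cost <= k + (j-1) - (k-j) = 2j - 1 <= 2 * optimal cost.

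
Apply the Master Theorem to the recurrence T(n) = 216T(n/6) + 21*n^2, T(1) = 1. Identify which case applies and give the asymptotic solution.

a=216, b=6, f(n)=21*n^2.
log_6(216) = 3 > 2.
Since f(n) = O(n^2) is polynomially smaller than n^3, Case 1 applies.
T(n) = Theta(n^3).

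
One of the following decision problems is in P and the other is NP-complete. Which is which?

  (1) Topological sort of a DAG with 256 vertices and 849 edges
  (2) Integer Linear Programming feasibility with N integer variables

(1) is P: DFS-based topological sort runs in O(V+E).
(2) is NP-complete: ILP feasibility is NP-complete (LP relaxation is in P).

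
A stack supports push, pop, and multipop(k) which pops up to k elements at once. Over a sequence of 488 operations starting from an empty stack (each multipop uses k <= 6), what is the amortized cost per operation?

Each element is pushed exactly once and popped at most once (whether by pop or as part of a multipop). So the total number of individual pops over the whole sequence is at most the number of pushes, which is at most 488. Total work <= 2 * 488, hence O(1) amortized per operation.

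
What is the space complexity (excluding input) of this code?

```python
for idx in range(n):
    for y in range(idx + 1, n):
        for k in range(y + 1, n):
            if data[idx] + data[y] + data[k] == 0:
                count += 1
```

Space complexity: O(1).
Only a constant amount of auxiliary storage is used; nothing grows with n.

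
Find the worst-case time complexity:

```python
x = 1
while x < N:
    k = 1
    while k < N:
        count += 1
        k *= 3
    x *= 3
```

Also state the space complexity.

Time complexity: O(log^2 n).
Space complexity: O(1).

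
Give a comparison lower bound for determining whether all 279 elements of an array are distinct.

In the algebraic decision-tree model, the YES region for element distinctness on 279 elements has 279! connected components (one per ordering). Ben-Or's theorem then gives a lower bound of Omega(log(n!)) = Omega(n log n).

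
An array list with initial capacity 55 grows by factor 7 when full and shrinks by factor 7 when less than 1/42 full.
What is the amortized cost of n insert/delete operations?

Using potential function Phi = |7*size - capacity|. Resizing costs are offset by potential release. Amortized O(1) per operation.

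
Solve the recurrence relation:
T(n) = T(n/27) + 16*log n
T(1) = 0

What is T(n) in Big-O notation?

Each of the log_27(n) levels adds O(log n). T(n) = O(log^2 n).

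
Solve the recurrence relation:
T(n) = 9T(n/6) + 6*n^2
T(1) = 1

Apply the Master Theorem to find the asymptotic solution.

a=9, b=6, f(n)=6*n^2. log_6(9) = 1.226 < 2. Case 3: T(n) = O(n^2).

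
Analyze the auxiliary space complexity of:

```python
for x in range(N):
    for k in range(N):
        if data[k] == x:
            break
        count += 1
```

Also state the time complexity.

Space complexity: O(1).
Only a constant amount of auxiliary storage is used; nothing grows with n.
Time complexity: O(n^2).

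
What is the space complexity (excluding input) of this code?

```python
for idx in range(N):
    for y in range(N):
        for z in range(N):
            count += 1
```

Space complexity: O(1).
Only a constant amount of auxiliary storage is used; nothing grows with n.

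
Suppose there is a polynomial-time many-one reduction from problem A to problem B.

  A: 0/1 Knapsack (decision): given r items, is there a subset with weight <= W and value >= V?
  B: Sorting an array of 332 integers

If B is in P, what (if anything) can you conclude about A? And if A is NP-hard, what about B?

A poly-time reduction A <=_p B means any A-instance can be transformed to a B-instance in poly time.
If B is in P: compose the reduction with B's poly-time algorithm to solve A in poly time, so A is in P.
If A is NP-hard: every NP problem reduces to A, which reduces to B; composing reductions, every NP problem reduces to B, so B is NP-hard.
(Here in fact A is NP-complete and B is in P, so no such reduction is known -- its existence would imply P = NP; the analysis concerns only what the assumed reduction would or would not let you conclude.)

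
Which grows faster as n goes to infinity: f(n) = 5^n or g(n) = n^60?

f(n) = 5^n grows faster: any exponential with base > 1 dominates every polynomial.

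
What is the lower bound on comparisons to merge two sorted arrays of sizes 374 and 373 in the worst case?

Adversary: with |374 - 373| <= 1 the inputs can be fully interleaved so that every adjacent pair in the merged output comes from different arrays. Then each of the 746 adjacent pairs must be directly compared, or the algorithm cannot determine their relative order. Standard merge meets this bound.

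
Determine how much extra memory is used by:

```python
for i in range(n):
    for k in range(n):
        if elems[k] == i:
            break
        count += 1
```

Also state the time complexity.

Space complexity: O(1).
Only a constant amount of auxiliary storage is used; nothing grows with n.
Time complexity: O(n^2).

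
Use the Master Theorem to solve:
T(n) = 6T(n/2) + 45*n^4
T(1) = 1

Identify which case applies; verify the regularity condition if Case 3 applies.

a=6, b=2, f(n)=45*n^4.
log_2(6) = 2.585 < 4.
f(n) = Omega(n^(2.585+epsilon)) for some epsilon > 0, so Case 3 is the candidate.
Regularity: a*f(n/b) = 6*45*(n/2)^4 = (6/16)*45*n^4 <= c*f(n) with c = 6/16 < 1. Satisfied.
Case 3: T(n) = Theta(n^4).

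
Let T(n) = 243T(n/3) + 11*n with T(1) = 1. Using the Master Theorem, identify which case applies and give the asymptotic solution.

a=243, b=3, f(n)=11*n.
log_3(243) = 5 > 1.
Since f(n) = O(n^1) is polynomially smaller than n^5, Case 1 applies.
T(n) = Theta(n^5).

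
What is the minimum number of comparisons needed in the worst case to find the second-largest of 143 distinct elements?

Lower bound: finding the max needs 143-1 comparisons. By the adversary weight-doubling argument, the max must personally win >= ceil(log_2(143)) = 8 comparisons; the 2nd-largest is among those 8 losers, needing 8-1 more comparisons. Total >= 143-1 + 8-1 = 149. A balanced knockout tournament achieves this.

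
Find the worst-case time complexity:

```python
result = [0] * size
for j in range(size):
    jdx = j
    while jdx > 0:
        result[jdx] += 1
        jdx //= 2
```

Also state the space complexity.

Time complexity: O(n log n).
Space complexity: O(n).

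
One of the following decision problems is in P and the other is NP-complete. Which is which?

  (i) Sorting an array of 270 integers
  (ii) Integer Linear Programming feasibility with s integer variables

(i) is P: merge sort runs in O(n log n).
(ii) is NP-complete: ILP feasibility is NP-complete (LP relaxation is in P).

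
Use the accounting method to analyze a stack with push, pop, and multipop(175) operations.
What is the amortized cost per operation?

Assign 2 credits per push (1 for the push, 1 saved for a future pop). Each pop or element popped by multipop(175) uses 1 saved credit. Total credits never go negative, so amortized cost is O(1).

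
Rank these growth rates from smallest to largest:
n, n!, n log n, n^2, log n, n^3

Ordered by growth rate: log n < n < n log n < n^2 < n^3 < n!.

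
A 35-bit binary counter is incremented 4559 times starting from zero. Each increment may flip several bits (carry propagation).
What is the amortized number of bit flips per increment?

Bit i flips on every 2^i-th increment, so over 4559 increments bit i flips floor(4559/2^i) times. Summing over i: total flips < 2 * 4559. Amortized: < 2 = O(1) per increment.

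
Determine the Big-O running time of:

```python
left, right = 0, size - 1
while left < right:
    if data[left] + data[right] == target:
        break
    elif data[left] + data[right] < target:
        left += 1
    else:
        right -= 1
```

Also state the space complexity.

Time complexity: O(n).
Space complexity: O(1).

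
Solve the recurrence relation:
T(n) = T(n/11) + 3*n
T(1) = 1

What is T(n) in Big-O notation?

Geometric series: 3*n*(1 + 1/11 + 1/11^2 + ...) = O(n). T(n) = O(n).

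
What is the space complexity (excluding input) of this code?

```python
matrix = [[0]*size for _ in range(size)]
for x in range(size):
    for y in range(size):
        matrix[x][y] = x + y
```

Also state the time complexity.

Space complexity: O(n^2).
A 2D structure of size n x n is allocated.
Time complexity: O(n^2).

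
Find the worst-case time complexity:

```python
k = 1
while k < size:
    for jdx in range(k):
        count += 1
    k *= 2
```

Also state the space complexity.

Time complexity: O(n).
Space complexity: O(1).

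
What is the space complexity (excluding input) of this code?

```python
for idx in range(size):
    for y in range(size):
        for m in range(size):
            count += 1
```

Space complexity: O(1).
Only a constant amount of auxiliary storage is used; nothing grows with n.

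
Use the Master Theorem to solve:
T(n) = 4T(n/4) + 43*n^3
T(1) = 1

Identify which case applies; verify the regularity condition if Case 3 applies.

a=4, b=4, f(n)=43*n^3.
log_4(4) = 1 < 3.
f(n) = Omega(n^(1+epsilon)) for some epsilon > 0, so Case 3 is the candidate.
Regularity: a*f(n/b) = 4*43*(n/4)^3 = (4/64)*43*n^3 <= c*f(n) with c = 4/64 < 1. Satisfied.
Case 3: T(n) = Theta(n^3).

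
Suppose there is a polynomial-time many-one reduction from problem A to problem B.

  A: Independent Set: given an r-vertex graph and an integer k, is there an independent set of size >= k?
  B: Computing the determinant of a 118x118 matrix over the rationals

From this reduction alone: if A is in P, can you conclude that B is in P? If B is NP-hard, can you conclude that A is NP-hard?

A poly-time reduction A <=_p B transfers tractability DOWN (B easy => A easy) and hardness UP (A hard => B hard), not the reverse.
From A in P, the reduction alone does NOT give B in P: any problem in P trivially reduces to SAT, yet SAT is not known to be in P.
From B NP-hard, the reduction alone does NOT give A NP-hard: again, easy problems reduce to hard ones.
(Here in fact A is NP-complete and B is in P, so no such reduction is known -- its existence would imply P = NP; the analysis concerns only what the assumed reduction would or would not let you conclude.)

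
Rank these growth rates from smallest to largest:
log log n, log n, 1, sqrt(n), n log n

Ordered by growth rate: 1 < log log n < log n < sqrt(n) < n log n.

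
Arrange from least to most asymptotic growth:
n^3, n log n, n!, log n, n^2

Ordered by growth rate: log n < n log n < n^2 < n^3 < n!.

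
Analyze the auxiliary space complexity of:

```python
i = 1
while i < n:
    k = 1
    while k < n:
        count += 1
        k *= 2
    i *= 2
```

Space complexity: O(1).
Only a constant amount of auxiliary storage is used; nothing grows with n.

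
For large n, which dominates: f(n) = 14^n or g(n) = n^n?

g(n) = n^n grows faster: n^n / 14^n = (n/14)^n -> infinity once n > 14.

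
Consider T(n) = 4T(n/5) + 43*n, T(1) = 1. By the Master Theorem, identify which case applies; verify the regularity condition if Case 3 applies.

a=4, b=5, f(n)=43*n.
log_5(4) = 0.8614 < 1.
f(n) = Omega(n^(0.8614+epsilon)) for some epsilon > 0, so Case 3 is the candidate.
Regularity: a*f(n/b) = 4*43*(n/5)^1 = (4/5)*43*n^1 <= c*f(n) with c = 4/5 < 1. Satisfied.
Case 3: T(n) = Theta(n).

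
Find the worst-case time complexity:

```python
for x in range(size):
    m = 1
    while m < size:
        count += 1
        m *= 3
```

Time complexity: O(n log n).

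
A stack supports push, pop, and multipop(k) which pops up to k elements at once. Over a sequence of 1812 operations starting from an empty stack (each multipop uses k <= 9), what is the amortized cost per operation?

Each element is pushed exactly once and popped at most once (whether by pop or as part of a multipop). So the total number of individual pops over the whole sequence is at most the number of pushes, which is at most 1812. Total work <= 2 * 1812, hence O(1) amortized per operation.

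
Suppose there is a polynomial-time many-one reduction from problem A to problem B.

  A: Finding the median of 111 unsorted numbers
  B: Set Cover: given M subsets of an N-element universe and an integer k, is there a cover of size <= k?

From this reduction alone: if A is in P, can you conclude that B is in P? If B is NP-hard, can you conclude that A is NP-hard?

A poly-time reduction A <=_p B transfers tractability DOWN (B easy => A easy) and hardness UP (A hard => B hard), not the reverse.
From A in P, the reduction alone does NOT give B in P: any problem in P trivially reduces to SAT, yet SAT is not known to be in P.
From B NP-hard, the reduction alone does NOT give A NP-hard: again, easy problems reduce to hard ones.
(Here in fact A is P and B is NP-complete.)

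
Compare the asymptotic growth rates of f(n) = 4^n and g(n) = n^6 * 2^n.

f(n) = 4^n grows faster: 4^n / (n^6 2^n) = (4/2)^n / n^6 -> infinity since 4/2 > 1.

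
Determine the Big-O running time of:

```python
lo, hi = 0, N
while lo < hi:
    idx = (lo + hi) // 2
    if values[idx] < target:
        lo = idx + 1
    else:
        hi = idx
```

Time complexity: O(log n).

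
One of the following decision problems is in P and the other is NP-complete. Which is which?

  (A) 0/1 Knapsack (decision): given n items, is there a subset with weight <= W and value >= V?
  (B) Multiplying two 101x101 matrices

(A) is NP-complete: reduces from Subset Sum.
(B) is P: the schoolbook algorithm runs in O(n^3).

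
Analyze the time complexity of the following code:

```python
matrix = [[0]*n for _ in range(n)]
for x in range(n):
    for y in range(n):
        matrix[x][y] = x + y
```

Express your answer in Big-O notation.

Time complexity: O(n^2).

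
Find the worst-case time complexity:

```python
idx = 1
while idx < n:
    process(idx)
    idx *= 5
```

Time complexity: O(log n).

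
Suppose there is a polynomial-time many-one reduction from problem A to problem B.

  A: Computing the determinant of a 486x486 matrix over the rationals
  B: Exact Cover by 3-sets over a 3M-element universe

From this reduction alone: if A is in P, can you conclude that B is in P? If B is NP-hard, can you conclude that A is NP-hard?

A poly-time reduction A <=_p B transfers tractability DOWN (B easy => A easy) and hardness UP (A hard => B hard), not the reverse.
From A in P, the reduction alone does NOT give B in P: any problem in P trivially reduces to SAT, yet SAT is not known to be in P.
From B NP-hard, the reduction alone does NOT give A NP-hard: again, easy problems reduce to hard ones.
(Here in fact A is P and B is NP-complete.)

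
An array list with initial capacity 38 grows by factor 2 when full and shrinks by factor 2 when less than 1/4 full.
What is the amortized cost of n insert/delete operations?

Using potential function Phi = |2*size - capacity|. Resizing costs are offset by potential release. Amortized O(1) per operation.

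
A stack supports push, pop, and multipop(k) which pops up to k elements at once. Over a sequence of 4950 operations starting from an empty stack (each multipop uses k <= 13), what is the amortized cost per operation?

Each element is pushed exactly once and popped at most once (whether by pop or as part of a multipop). So the total number of individual pops over the whole sequence is at most the number of pushes, which is at most 4950. Total work <= 2 * 4950, hence O(1) amortized per operation.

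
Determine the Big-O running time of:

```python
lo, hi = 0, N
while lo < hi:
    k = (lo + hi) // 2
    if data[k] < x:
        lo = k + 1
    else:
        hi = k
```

Time complexity: O(log n).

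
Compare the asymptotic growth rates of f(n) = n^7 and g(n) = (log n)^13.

f(n) = n^7 grows faster: any positive polynomial dominates any polylog.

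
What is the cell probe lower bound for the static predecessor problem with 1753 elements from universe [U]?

The Patrascu-Thorup lower bound shows any data structure on n = 1753 elements using O(n * polylog(n)) space requires Omega(log log U) query time. van Emde Boas trees achieve O(log log U) with O(U) space.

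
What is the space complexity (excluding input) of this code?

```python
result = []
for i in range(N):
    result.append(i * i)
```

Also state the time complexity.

Space complexity: O(n).
Auxiliary storage grows linearly with the input size n in the worst case.
Time complexity: O(n).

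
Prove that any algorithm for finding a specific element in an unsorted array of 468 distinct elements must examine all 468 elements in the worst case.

Adversary argument: if the algorithm examines fewer than 468 elements, the adversary places the target in an unexamined position. The algorithm cannot distinguish 'not present' from 'in unexamined position'.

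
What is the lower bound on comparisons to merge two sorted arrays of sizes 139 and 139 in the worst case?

Adversary: with |139 - 139| <= 1 the inputs can be fully interleaved so that every adjacent pair in the merged output comes from different arrays. Then each of the 277 adjacent pairs must be directly compared, or the algorithm cannot determine their relative order. Standard merge meets this bound.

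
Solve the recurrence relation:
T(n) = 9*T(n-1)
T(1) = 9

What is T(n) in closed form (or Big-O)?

Each step multiplies by 9. T(n) = T(1)*9^(n-1) = 9*9^(n-1).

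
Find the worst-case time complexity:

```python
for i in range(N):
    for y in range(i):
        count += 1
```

Time complexity: O(n^2).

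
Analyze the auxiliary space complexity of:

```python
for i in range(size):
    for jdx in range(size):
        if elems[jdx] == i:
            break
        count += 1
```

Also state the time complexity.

Space complexity: O(1).
Only a constant amount of auxiliary storage is used; nothing grows with n.
Time complexity: O(n^2).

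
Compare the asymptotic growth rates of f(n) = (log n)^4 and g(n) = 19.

f(n) = (log n)^4 grows faster: any unbounded function dominates a constant.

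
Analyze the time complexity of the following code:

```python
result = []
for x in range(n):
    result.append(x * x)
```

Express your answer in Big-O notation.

Time complexity: O(n).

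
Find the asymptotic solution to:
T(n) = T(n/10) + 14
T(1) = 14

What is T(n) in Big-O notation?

Each step divides n by 10 and adds 14. After log_10(n) steps, T(n) = O(log n).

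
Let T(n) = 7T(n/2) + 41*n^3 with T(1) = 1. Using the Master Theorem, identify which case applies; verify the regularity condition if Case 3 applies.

a=7, b=2, f(n)=41*n^3.
log_2(7) = 2.807 < 3.
f(n) = Omega(n^(2.807+epsilon)) for some epsilon > 0, so Case 3 is the candidate.
Regularity: a*f(n/b) = 7*41*(n/2)^3 = (7/8)*41*n^3 <= c*f(n) with c = 7/8 < 1. Satisfied.
Case 3: T(n) = Theta(n^3).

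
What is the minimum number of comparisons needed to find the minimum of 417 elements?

Finding the minimum requires 416 comparisons, identical reasoning to finding the maximum. Each comparison eliminates one candidate.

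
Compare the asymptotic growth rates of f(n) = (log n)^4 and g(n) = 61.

f(n) = (log n)^4 grows faster: any unbounded function dominates a constant.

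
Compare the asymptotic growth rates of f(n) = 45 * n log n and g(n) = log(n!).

f(n) = 45 * n log n and g(n) = log(n!) are Theta of each other: Stirling: log(n!) = n log n - n + O(log n) = Theta(n log n); the constant 45 doesn't change the Theta class.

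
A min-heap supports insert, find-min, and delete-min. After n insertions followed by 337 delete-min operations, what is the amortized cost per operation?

Insert takes O(log n) worst case. Delete-min takes O(log n). Over a sequence of n inserts and 337 delete-mins, total cost is O((n + 337) log n). Amortized per operation: O(log n).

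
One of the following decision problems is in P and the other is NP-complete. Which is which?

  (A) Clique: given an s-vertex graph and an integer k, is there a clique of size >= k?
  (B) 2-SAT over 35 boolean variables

(A) is NP-complete: complement of Independent Set / Vertex Cover (with k part of the input).
(B) is P: 2-SAT is solvable in linear time via implication-graph SCCs.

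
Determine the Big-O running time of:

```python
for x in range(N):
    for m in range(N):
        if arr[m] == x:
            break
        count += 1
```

Time complexity: O(n^2).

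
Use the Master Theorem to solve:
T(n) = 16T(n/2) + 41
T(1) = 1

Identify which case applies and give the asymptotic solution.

a=16, b=2, f(n)=41.
log_2(16) = 4 > 0.
Since f(n) = O(n^0) is polynomially smaller than n^4, Case 1 applies.
T(n) = Theta(n^4).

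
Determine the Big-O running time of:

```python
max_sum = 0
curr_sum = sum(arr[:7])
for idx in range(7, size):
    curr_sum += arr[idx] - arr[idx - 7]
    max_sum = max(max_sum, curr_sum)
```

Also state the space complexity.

Time complexity: O(n).
Space complexity: O(1).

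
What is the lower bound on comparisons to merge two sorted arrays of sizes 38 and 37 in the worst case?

Adversary: with |38 - 37| <= 1 the inputs can be fully interleaved so that every adjacent pair in the merged output comes from different arrays. Then each of the 74 adjacent pairs must be directly compared, or the algorithm cannot determine their relative order. Standard merge meets this bound.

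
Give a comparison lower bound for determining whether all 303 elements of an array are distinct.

In the algebraic decision-tree model, the YES region for element distinctness on 303 elements has 303! connected components (one per ordering). Ben-Or's theorem then gives a lower bound of Omega(log(n!)) = Omega(n log n).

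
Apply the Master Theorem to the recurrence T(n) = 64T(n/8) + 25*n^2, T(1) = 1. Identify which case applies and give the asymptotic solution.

a=64, b=8, f(n)=25*n^2.
log_8(64) = 2, so n^(log_b(a)) = n^2.
f(n) = Theta(n^2), so Case 2 applies.
T(n) = Theta(n^2 log n).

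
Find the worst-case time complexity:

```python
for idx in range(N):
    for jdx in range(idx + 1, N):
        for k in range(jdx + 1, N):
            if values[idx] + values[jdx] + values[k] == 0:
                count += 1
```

Time complexity: O(n^3).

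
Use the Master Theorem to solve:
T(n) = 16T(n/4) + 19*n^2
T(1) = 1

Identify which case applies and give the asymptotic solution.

a=16, b=4, f(n)=19*n^2.
log_4(16) = 2, so n^(log_b(a)) = n^2.
f(n) = Theta(n^2), so Case 2 applies.
T(n) = Theta(n^2 log n).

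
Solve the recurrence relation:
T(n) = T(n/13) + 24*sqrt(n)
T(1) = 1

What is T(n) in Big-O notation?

Each level contributes sqrt(n/13^k). Geometric series with ratio 1/sqrt(13) < 1 sums to O(sqrt(n)).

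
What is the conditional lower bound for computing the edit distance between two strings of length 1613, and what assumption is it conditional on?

Under SETH (the Strong Exponential Time Hypothesis), edit distance on length-1613 strings cannot be computed in O(n^(2-epsilon)) time for any epsilon > 0 (Backurs-Indyk). The reduction is from CNF-SAT via the orthogonal vectors problem.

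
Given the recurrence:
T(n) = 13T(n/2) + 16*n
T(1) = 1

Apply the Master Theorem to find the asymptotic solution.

a=13, b=2, f(n)=16*n. log_2(13) = 3.7. Case 1 of Master Theorem: T(n) = O(n^3.7).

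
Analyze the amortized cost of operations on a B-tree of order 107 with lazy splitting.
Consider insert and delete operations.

In a B-tree of order 107, a node splits when it has 107 keys. With lazy splitting, we use potential Phi = number of full nodes + number of near-empty nodes. Each split costs O(1) but reduces potential. Between splits, at least 53 insertions must occur in that node. Amortized structural cost is O(1) per operation, plus O(log_107 n) traversal.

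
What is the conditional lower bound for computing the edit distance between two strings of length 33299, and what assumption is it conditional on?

Under SETH (the Strong Exponential Time Hypothesis), edit distance on length-33299 strings cannot be computed in O(n^(2-epsilon)) time for any epsilon > 0 (Backurs-Indyk). The reduction is from CNF-SAT via the orthogonal vectors problem.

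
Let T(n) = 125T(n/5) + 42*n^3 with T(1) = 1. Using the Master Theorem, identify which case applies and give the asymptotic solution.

a=125, b=5, f(n)=42*n^3.
log_5(125) = 3, so n^(log_b(a)) = n^3.
f(n) = Theta(n^3), so Case 2 applies.
T(n) = Theta(n^3 log n).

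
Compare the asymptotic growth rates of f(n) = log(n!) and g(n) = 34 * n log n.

f(n) = log(n!) and g(n) = 34 * n log n are Theta of each other: Stirling: log(n!) = n log n - n + O(log n) = Theta(n log n); the constant 34 doesn't change the Theta class.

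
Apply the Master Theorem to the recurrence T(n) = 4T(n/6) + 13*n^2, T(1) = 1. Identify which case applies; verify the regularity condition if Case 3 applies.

a=4, b=6, f(n)=13*n^2.
log_6(4) = 0.7737 < 2.
f(n) = Omega(n^(0.7737+epsilon)) for some epsilon > 0, so Case 3 is the candidate.
Regularity: a*f(n/b) = 4*13*(n/6)^2 = (4/36)*13*n^2 <= c*f(n) with c = 4/36 < 1. Satisfied.
Case 3: T(n) = Theta(n^2).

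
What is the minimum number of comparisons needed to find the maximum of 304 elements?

Finding the maximum requires 303 comparisons. Each comparison eliminates exactly one candidate. With 304 candidates, we need 303 eliminations.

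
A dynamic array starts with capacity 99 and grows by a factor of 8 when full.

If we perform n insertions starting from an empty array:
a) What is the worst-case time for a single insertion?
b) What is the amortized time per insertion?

(a) Worst-case single insertion: O(n) -- when the array is full at capacity c, the resize copies all c elements, and c can be Theta(n).
(b) Resizes happen at sizes 99, 792, 6336, ... Total copy cost for n insertions: 99 + 792 + ... = O(n) (geometric series with ratio 1/8). Amortized cost per insertion: O(n)/n = O(1).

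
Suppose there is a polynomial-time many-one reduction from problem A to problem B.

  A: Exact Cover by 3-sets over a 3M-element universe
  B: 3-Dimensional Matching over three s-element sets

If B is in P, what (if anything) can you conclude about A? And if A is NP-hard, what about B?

A poly-time reduction A <=_p B means any A-instance can be transformed to a B-instance in poly time.
If B is in P: compose the reduction with B's poly-time algorithm to solve A in poly time, so A is in P.
If A is NP-hard: every NP problem reduces to A, which reduces to B; composing reductions, every NP problem reduces to B, so B is NP-hard.
(Here in fact A is NP-complete and B is NP-complete.)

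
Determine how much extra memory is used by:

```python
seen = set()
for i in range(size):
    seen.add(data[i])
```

Space complexity: O(n).
Auxiliary storage grows linearly with the input size n in the worst case.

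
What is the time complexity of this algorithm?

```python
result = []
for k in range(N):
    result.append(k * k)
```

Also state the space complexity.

Time complexity: O(n).
Space complexity: O(n).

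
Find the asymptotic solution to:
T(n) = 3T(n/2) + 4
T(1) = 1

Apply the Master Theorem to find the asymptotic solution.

a=3, b=2, f(n)=4. log_2(3) = 1.585. Case 1 of Master Theorem: T(n) = O(n^1.585).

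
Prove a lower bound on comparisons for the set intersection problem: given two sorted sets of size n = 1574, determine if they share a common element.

For two sorted arrays of size n = 1574, any correct algorithm must examine Omega(n) elements. If fewer are examined, an adversary places a common element in an unexamined gap. A merge-based scan achieves O(n), so the bound is tight.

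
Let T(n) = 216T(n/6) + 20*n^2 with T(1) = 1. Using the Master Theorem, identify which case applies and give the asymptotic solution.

a=216, b=6, f(n)=20*n^2.
log_6(216) = 3 > 2.
Since f(n) = O(n^2) is polynomially smaller than n^3, Case 1 applies.
T(n) = Theta(n^3).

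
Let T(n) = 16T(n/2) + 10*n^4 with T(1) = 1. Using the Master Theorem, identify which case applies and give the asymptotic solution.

a=16, b=2, f(n)=10*n^4.
log_2(16) = 4, so n^(log_b(a)) = n^4.
f(n) = Theta(n^4), so Case 2 applies.
T(n) = Theta(n^4 log n).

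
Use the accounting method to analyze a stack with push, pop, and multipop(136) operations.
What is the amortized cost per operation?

Assign 2 credits per push (1 for the push, 1 saved for a future pop). Each pop or element popped by multipop(136) uses 1 saved credit. Total credits never go negative, so amortized cost is O(1).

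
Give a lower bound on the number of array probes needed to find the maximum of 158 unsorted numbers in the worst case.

Adversary: any unprobed cell could hold a value larger than everything seen so far. If fewer than 158 cells are probed, the adversary places the max in an unprobed cell. So all 158 cells must be examined; together with 158-1 comparisons this is tight.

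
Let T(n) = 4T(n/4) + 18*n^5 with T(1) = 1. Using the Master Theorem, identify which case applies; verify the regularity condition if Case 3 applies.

a=4, b=4, f(n)=18*n^5.
log_4(4) = 1 < 5.
f(n) = Omega(n^(1+epsilon)) for some epsilon > 0, so Case 3 is the candidate.
Regularity: a*f(n/b) = 4*18*(n/4)^5 = (4/1024)*18*n^5 <= c*f(n) with c = 4/1024 < 1. Satisfied.
Case 3: T(n) = Theta(n^5).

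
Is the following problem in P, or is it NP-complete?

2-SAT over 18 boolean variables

This problem is in P: 2-SAT is solvable in linear time via implication-graph SCCs.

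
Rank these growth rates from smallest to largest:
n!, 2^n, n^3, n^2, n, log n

Ordered by growth rate: log n < n < n^2 < n^3 < 2^n < n!.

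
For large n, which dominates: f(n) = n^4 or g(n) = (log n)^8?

f(n) = n^4 grows faster: any positive polynomial dominates any polylog.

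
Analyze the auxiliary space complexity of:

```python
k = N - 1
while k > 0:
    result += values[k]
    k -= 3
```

Space complexity: O(1).
Only a constant amount of auxiliary storage is used; nothing grows with n.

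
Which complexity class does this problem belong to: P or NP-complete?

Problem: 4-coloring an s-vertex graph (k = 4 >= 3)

This problem is NP-complete: graph k-coloring for k>=3 is NP-complete by reduction from 3-SAT.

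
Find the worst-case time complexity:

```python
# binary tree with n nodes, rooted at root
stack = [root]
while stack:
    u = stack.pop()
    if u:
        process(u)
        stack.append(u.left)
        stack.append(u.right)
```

Time complexity: O(n).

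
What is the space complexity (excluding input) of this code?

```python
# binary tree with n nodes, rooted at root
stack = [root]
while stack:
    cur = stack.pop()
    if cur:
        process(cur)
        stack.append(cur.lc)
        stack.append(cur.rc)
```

Space complexity: O(n).
Auxiliary storage grows linearly with the input size n in the worst case.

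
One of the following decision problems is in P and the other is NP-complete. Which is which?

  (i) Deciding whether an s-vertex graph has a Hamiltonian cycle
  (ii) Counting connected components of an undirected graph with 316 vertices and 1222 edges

(i) is NP-complete: one of Karp's 21 NP-complete problems.
(ii) is P: BFS/DFS visits each vertex and edge once: O(V+E).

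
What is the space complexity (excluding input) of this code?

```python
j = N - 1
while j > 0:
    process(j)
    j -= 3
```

Space complexity: O(1).
Only a constant amount of auxiliary storage is used; nothing grows with n.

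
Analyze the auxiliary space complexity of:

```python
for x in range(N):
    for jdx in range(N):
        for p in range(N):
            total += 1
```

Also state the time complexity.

Space complexity: O(1).
Only a constant amount of auxiliary storage is used; nothing grows with n.
Time complexity: O(n^3).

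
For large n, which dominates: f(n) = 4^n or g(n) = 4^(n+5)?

f(n) = 4^n and g(n) = 4^(n+5) are Theta of each other: 4^(n+5) = 4^5 * 4^n = Theta(4^n).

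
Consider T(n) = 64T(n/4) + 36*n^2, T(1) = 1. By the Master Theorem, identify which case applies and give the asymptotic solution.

a=64, b=4, f(n)=36*n^2.
log_4(64) = 3 > 2.
Since f(n) = O(n^2) is polynomially smaller than n^3, Case 1 applies.
T(n) = Theta(n^3).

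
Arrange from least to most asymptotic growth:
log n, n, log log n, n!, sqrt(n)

Ordered by growth rate: log log n < log n < sqrt(n) < n < n!.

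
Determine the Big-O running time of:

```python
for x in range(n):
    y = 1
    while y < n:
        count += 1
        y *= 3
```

Time complexity: O(n log n).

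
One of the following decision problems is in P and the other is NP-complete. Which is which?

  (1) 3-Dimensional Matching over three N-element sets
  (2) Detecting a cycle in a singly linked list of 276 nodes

(1) is NP-complete: one of Karp's 21 NP-complete problems.
(2) is P: Floyd's tortoise-and-hare runs in O(n) time, O(1) space.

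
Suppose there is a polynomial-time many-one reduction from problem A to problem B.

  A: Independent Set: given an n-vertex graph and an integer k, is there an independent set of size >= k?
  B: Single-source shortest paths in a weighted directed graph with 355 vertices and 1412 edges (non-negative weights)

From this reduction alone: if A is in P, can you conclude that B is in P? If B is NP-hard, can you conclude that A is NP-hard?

A poly-time reduction A <=_p B transfers tractability DOWN (B easy => A easy) and hardness UP (A hard => B hard), not the reverse.
From A in P, the reduction alone does NOT give B in P: any problem in P trivially reduces to SAT, yet SAT is not known to be in P.
From B NP-hard, the reduction alone does NOT give A NP-hard: again, easy problems reduce to hard ones.
(Here in fact A is NP-complete and B is in P, so no such reduction is known -- its existence would imply P = NP; the analysis concerns only what the assumed reduction would or would not let you conclude.)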